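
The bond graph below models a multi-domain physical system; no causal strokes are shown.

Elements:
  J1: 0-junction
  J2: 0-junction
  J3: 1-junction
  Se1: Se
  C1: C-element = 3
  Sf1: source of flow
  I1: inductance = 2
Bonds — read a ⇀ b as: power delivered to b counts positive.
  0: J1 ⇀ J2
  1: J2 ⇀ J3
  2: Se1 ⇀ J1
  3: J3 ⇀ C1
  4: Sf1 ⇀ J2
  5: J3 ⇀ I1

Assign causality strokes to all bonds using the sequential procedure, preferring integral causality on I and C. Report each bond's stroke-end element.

β0 stroke→J2
β1 stroke→J3
β2 stroke→J1
β3 stroke→J3
β4 stroke→Sf1
β5 stroke→I1

b2 stroke→J1  (Se1 (Se) sets effort on bond)
b4 stroke→Sf1  (Sf1: flow source, stroke at near end)
b0 stroke→J2  (J1: bond 2 brought effort, rest push out)
b1 stroke→J3  (common-e at J2 fixed by 0)
b3 stroke→J3  (C1 integral (e out))
b5 stroke→I1  (J3: last free bond brings flow in)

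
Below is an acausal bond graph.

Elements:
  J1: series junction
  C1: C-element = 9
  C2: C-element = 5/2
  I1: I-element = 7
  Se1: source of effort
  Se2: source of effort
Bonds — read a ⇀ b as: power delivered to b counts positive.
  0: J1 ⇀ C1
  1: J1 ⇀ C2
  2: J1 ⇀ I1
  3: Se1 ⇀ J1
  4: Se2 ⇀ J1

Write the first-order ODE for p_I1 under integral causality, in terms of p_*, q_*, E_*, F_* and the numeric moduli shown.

b3 stroke→J1  (source Se1 imposes e)
b4 stroke→J1  (Se2 (Se) sets effort on bond)
b0 stroke→J1  (C1 integral (e out))
b1 stroke→J1  (prefer integral on C2)
b2 stroke→I1  (only one flow-in slot at J1)

dp_I1/dt = E_Se1 + E_Se2 - q_C1/9 - 2*q_C2/5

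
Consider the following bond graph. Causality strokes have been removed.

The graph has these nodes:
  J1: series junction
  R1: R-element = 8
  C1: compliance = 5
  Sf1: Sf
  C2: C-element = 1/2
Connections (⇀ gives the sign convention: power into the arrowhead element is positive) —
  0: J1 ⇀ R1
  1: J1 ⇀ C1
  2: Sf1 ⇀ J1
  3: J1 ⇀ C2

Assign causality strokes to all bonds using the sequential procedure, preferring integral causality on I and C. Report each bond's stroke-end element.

bond 0 |J1
bond 1 |J1
bond 2 |Sf1
bond 3 |J1

β2 stroke→Sf1  (Sf1: flow source, stroke at near end)
β0 stroke→J1  (1-jn J1 has f-setter on 2)
β1 stroke→J1  (J1: bond 2 brought flow, rest push out)
β3 stroke→J1  (J1 flow already set via bond 2)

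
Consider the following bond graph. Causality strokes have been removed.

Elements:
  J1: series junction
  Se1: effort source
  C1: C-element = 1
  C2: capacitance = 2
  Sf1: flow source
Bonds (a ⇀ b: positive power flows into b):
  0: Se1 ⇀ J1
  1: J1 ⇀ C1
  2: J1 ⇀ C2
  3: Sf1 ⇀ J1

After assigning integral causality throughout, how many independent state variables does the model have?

#0 →J1  (Se1 (Se) sets effort on bond)
#3 →Sf1  (Sf1 (Sf) sets flow on bond)
#1 →J1  (common-f at J1 fixed by 3)
#2 →J1  (1-jn J1 has f-setter on 3)

2  (C1, C2 all integral)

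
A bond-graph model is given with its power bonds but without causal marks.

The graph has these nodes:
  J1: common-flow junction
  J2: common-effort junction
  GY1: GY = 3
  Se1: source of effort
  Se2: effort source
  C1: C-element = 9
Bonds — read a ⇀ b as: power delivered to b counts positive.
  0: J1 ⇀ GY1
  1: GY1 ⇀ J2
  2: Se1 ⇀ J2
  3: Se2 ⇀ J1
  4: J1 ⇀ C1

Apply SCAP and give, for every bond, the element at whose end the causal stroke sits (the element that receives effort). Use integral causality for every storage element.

bond 0 stroke at GY1
bond 1 stroke at GY1
bond 2 stroke at J2
bond 3 stroke at J1
bond 4 stroke at J1

#2 stroke at J2  (source Se1 imposes e)
#3 stroke at J1  (source Se2 imposes e)
#1 stroke at GY1  (common-e at J2 fixed by 2)
#0 stroke at GY1  (GY1 both-in/both-out from 1)
#4 stroke at J1  (common-f at J1 fixed by 0)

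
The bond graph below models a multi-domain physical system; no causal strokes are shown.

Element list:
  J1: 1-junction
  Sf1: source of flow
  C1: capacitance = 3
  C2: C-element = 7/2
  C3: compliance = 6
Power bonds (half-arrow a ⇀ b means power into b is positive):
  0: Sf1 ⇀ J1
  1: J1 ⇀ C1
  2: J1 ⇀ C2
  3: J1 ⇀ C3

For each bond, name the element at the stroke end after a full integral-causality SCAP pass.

b0 |Sf1
b1 |J1
b2 |J1
b3 |J1

β0 →Sf1  (Sf1 fixes flow; stroke at Sf1)
β1 →J1  (common-f at J1 fixed by 0)
β2 →J1  (J1: bond 0 brought flow, rest push out)
β3 →J1  (1-jn J1 has f-setter on 0)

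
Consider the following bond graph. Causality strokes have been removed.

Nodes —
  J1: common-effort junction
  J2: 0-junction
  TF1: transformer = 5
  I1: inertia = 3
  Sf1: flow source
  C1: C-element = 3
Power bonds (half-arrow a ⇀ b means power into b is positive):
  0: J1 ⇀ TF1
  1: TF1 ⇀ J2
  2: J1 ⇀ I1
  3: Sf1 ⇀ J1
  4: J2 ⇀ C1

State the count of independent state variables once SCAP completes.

b3 stroke→Sf1  (Sf1: flow source, stroke at near end)
b2 stroke→I1  (I1: I, integral causality)
b0 stroke→J1  (J1: last free bond brings effort in)
b1 stroke→TF1  (TF1: transformer flips bond 0)
b4 stroke→J2  (J2 needs exactly one e-in)

2  (C1, I1 all integral)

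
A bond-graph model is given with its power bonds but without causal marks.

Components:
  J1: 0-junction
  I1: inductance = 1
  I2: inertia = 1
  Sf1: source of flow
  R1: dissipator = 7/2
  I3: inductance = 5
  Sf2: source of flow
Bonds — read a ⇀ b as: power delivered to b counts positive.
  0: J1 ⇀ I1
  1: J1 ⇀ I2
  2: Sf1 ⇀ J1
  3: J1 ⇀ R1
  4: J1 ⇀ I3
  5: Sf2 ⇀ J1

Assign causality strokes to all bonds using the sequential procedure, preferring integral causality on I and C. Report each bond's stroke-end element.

bond 0 stroke→I1
bond 1 stroke→I2
bond 2 stroke→Sf1
bond 3 stroke→J1
bond 4 stroke→I3
bond 5 stroke→Sf2

β2 →Sf1  (Sf1 fixes flow; stroke at Sf1)
β5 →Sf2  (source Sf2 imposes f)
β0 →I1  (prefer integral on I1)
β1 →I2  (I2 integral (f out))
β4 →I3  (I3: I, integral causality)
β3 →J1  (closing 0-jn rule on J1)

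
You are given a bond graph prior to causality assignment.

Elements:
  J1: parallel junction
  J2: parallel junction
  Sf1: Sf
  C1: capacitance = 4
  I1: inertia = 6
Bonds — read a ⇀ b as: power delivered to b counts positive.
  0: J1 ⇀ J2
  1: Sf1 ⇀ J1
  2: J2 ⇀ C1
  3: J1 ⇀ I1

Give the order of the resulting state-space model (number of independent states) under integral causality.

β1 |Sf1  (Sf1 (Sf) sets flow on bond)
β2 |J2  (C1 integral (e out))
β0 |J1  (0-jn J2 has e-setter on 2)
β3 |I1  (common-e at J1 fixed by 0)

2  (C1, I1 all integral)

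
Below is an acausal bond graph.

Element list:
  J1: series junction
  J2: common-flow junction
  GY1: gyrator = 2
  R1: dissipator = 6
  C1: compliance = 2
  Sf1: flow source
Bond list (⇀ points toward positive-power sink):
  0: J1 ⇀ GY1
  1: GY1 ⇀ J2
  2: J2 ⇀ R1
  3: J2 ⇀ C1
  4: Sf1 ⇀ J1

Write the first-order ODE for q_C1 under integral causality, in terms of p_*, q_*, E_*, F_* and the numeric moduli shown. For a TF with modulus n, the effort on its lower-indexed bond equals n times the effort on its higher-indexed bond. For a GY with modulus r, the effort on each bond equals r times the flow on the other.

β4 stroke→Sf1  (source Sf1 imposes f)
β0 stroke→J1  (J1: bond 4 brought flow, rest push out)
β1 stroke→J2  (GY1: gyrator matches bond 0)
β3 stroke→J2  (C1: C, integral causality)
β2 stroke→R1  (only one flow-in slot at J2)

dq_C1/dt = F_Sf1/3 - q_C1/12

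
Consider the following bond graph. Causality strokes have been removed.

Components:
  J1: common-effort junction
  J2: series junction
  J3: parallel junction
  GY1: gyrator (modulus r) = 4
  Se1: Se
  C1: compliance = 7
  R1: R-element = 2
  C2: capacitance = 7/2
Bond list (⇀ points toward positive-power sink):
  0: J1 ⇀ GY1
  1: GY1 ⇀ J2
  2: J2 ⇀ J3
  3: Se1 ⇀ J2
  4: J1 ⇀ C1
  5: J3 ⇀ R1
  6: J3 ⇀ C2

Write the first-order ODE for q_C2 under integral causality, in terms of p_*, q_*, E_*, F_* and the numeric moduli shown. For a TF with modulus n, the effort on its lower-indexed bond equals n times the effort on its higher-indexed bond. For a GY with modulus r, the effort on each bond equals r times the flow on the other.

#3 |J2  (Se1 (Se) sets effort on bond)
#4 |J1  (C1 integral (e out))
#0 |GY1  (0-jn J1 has e-setter on 4)
#1 |GY1  (GY1 both-in/both-out from 0)
#2 |J2  (common-f at J2 fixed by 1)
#6 |J3  (C2 integral (e out))
#5 |R1  (J3 effort already set via bond 6)

dq_C2/dt = q_C1/28 - q_C2/7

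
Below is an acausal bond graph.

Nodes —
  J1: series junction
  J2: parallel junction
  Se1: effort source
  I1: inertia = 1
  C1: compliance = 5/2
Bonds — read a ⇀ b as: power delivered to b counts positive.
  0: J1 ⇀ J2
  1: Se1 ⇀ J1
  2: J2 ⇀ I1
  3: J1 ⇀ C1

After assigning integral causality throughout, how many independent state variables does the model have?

2  (C1, I1 all integral)

bond 1 →J1  (Se1 (Se) sets effort on bond)
bond 2 →I1  (I1 outputs flow p/I1)
bond 0 →J2  (closing 0-jn rule on J2)
bond 3 →J1  (common-f at J1 fixed by 0)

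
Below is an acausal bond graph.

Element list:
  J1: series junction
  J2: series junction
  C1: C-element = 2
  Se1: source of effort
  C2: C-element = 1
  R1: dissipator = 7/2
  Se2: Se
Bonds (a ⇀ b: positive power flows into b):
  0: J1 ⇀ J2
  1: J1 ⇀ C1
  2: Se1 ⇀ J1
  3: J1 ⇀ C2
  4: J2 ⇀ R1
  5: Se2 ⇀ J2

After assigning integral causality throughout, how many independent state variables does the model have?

2  (C1, C2 all integral)

#2 →J1  (Se1 fixes effort; stroke away)
#5 →J2  (Se2 (Se) sets effort on bond)
#1 →J1  (C1: C, integral causality)
#3 →J1  (C2: C, integral causality)
#0 →J2  (only one flow-in slot at J1)
#4 →R1  (J2: last free bond brings flow in)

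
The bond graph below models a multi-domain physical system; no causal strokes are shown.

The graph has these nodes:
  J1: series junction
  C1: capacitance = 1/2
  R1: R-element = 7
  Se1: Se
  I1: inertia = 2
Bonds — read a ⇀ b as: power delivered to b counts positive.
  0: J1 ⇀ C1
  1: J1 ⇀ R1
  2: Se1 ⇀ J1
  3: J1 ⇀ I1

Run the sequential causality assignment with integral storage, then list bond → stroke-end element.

b2 →J1  (source Se1 imposes e)
b0 →J1  (prefer integral on C1)
b3 →I1  (I1 integral (f out))
b1 →J1  (J1: bond 3 brought flow, rest push out)

β0 →J1
β1 →J1
β2 →J1
β3 →I1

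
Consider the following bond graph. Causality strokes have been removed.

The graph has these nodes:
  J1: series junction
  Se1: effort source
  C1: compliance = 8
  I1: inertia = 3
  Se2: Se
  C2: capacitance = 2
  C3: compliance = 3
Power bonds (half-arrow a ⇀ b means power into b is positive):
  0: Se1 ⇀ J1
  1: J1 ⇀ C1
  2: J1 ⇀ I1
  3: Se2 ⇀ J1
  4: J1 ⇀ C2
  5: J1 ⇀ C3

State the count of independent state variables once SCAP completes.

b0 |J1  (Se1 (Se) sets effort on bond)
b3 |J1  (Se2 (Se) sets effort on bond)
b1 |J1  (C1: C, integral causality)
b2 |I1  (I1: I, integral causality)
b4 |J1  (common-f at J1 fixed by 2)
b5 |J1  (J1 flow already set via bond 2)

4  (C1, C2, C3, I1 all integral)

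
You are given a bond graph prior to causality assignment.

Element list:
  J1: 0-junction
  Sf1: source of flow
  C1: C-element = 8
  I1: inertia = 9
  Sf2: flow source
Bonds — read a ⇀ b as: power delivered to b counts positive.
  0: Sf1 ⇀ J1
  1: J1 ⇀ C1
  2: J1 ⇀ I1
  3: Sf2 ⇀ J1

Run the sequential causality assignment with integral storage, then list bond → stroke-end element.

bond 0 stroke at Sf1  (Sf1 fixes flow; stroke at Sf1)
bond 3 stroke at Sf2  (Sf2 fixes flow; stroke at Sf2)
bond 1 stroke at J1  (C1: C, integral causality)
bond 2 stroke at I1  (common-e at J1 fixed by 1)

β0 stroke→Sf1
β1 stroke→J1
β2 stroke→I1
β3 stroke→Sf2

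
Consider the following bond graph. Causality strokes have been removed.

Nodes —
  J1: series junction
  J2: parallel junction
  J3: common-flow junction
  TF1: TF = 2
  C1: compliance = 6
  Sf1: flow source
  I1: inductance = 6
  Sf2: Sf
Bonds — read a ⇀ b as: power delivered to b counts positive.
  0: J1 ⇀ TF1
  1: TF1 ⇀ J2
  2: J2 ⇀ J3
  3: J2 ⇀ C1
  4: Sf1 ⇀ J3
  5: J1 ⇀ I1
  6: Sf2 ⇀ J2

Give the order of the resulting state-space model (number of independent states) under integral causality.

b4 |Sf1  (Sf1 fixes flow; stroke at Sf1)
b6 |Sf2  (Sf2 (Sf) sets flow on bond)
b2 |J3  (1-jn J3 has f-setter on 4)
b3 |J2  (C1 integral (e out))
b1 |TF1  (0-jn J2 has e-setter on 3)
b0 |J1  (TF TF1: opposite of bond 1)
b5 |I1  (only one flow-in slot at J1)

2  (C1, I1 all integral)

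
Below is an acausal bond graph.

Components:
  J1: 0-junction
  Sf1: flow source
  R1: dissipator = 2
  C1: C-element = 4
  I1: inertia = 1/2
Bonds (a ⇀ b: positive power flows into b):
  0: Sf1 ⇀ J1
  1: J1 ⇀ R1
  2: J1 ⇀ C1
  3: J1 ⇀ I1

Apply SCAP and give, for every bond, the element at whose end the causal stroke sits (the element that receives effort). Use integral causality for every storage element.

#0 stroke at Sf1  (Sf1 (Sf) sets flow on bond)
#2 stroke at J1  (C1: C, integral causality)
#1 stroke at R1  (J1: bond 2 brought effort, rest push out)
#3 stroke at I1  (J1 effort already set via bond 2)

β0 stroke→Sf1
β1 stroke→R1
β2 stroke→J1
β3 stroke→I1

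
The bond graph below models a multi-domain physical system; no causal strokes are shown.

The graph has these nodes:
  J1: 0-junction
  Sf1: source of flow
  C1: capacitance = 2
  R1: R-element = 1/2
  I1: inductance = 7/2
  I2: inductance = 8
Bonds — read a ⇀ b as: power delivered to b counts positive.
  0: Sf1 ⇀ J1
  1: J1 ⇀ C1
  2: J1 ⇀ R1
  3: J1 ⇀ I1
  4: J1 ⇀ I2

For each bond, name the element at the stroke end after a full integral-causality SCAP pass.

#0 →Sf1  (source Sf1 imposes f)
#1 →J1  (C1 outputs effort q/C1)
#2 →R1  (J1 effort already set via bond 1)
#3 →I1  (J1: bond 1 brought effort, rest push out)
#4 →I2  (0-jn J1 has e-setter on 1)

b0 stroke→Sf1
b1 stroke→J1
b2 stroke→R1
b3 stroke→I1
b4 stroke→I2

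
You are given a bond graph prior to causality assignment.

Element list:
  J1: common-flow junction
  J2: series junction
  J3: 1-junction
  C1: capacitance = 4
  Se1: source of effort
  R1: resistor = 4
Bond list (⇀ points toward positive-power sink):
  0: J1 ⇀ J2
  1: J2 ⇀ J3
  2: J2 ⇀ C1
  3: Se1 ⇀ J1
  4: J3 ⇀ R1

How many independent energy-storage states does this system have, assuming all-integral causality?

1  (C1 all integral)

β3 stroke at J1  (source Se1 imposes e)
β0 stroke at J2  (J1 needs exactly one f-in)
β2 stroke at J2  (C1 integral (e out))
β1 stroke at J3  (J2 needs exactly one f-in)
β4 stroke at R1  (J3 needs exactly one f-in)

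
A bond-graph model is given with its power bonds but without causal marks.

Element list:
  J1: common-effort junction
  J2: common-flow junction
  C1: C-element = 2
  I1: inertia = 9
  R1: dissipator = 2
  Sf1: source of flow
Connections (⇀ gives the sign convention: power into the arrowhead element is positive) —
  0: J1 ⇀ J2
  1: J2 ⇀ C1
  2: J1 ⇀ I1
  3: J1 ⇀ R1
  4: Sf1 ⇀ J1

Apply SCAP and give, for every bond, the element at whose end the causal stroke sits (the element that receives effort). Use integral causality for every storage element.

#4 stroke at Sf1  (Sf1 fixes flow; stroke at Sf1)
#1 stroke at J2  (prefer integral on C1)
#0 stroke at J1  (J2 needs exactly one f-in)
#2 stroke at I1  (common-e at J1 fixed by 0)
#3 stroke at R1  (J1 effort already set via bond 0)

β0 stroke→J1
β1 stroke→J2
β2 stroke→I1
β3 stroke→R1
β4 stroke→Sf1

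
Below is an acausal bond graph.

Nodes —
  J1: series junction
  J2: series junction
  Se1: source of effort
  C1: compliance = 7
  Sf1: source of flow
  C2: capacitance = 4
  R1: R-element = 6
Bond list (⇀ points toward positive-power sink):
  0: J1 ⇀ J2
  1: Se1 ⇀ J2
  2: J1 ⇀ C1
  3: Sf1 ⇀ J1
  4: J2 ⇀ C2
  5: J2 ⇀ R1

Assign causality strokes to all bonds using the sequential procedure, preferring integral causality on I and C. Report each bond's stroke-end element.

#0 stroke→J1
#1 stroke→J2
#2 stroke→J1
#3 stroke→Sf1
#4 stroke→J2
#5 stroke→J2

β1 |J2  (Se1: effort source, stroke at far end)
β3 |Sf1  (source Sf1 imposes f)
β0 |J1  (common-f at J1 fixed by 3)
β2 |J1  (1-jn J1 has f-setter on 3)
β4 |J2  (J2 flow already set via bond 0)
β5 |J2  (1-jn J2 has f-setter on 0)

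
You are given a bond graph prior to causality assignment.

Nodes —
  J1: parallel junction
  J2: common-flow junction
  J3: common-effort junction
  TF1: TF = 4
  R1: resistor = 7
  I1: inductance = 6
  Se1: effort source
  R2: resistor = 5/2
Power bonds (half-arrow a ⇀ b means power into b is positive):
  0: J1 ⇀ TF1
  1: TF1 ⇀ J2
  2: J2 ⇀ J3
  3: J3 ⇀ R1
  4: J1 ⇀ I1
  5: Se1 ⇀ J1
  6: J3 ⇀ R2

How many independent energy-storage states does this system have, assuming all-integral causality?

1  (I1 all integral)

b5 stroke at J1  (source Se1 imposes e)
b0 stroke at TF1  (0-jn J1 has e-setter on 5)
b4 stroke at I1  (0-jn J1 has e-setter on 5)
b1 stroke at J2  (through TF1, causality passes straight; one stroke at TF1)
b2 stroke at J3  (only one flow-in slot at J2)
b3 stroke at R1  (J3: bond 2 brought effort, rest push out)
b6 stroke at R2  (0-jn J3 has e-setter on 2)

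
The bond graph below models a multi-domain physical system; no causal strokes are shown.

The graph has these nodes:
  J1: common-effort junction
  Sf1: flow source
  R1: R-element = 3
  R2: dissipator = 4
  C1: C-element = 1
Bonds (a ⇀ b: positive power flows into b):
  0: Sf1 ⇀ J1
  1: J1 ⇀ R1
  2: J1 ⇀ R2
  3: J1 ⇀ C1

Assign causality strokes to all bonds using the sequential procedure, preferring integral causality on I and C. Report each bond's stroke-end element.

β0 →Sf1  (Sf1 (Sf) sets flow on bond)
β3 →J1  (C1: C, integral causality)
β1 →R1  (J1: bond 3 brought effort, rest push out)
β2 →R2  (J1 effort already set via bond 3)

b0 stroke at Sf1
b1 stroke at R1
b2 stroke at R2
b3 stroke at J1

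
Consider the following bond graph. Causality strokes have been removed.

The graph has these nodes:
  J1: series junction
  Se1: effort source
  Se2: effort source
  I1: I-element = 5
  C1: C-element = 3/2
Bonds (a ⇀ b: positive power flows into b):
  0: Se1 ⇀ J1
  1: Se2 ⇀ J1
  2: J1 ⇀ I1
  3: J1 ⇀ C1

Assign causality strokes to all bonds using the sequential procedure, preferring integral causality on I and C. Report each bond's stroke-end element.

#0 →J1  (source Se1 imposes e)
#1 →J1  (source Se2 imposes e)
#2 →I1  (prefer integral on I1)
#3 →J1  (common-f at J1 fixed by 2)

bond 0 →J1
bond 1 →J1
bond 2 →I1
bond 3 →J1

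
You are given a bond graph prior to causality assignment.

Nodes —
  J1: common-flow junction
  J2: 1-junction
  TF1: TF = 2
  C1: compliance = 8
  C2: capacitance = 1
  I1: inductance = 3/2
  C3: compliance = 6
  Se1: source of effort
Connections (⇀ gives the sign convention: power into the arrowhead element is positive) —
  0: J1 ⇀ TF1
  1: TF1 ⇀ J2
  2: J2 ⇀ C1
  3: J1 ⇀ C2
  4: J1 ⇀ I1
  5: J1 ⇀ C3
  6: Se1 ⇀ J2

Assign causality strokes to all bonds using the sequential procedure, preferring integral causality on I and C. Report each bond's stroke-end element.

bond 6 stroke→J2  (source Se1 imposes e)
bond 2 stroke→J2  (C1 outputs effort q/C1)
bond 1 stroke→TF1  (J2: last free bond brings flow in)
bond 0 stroke→J1  (TF1: transformer flips bond 1)
bond 3 stroke→J1  (C2 integral (e out))
bond 4 stroke→I1  (I1 integral (f out))
bond 5 stroke→J1  (J1 flow already set via bond 4)

#0 |J1
#1 |TF1
#2 |J2
#3 |J1
#4 |I1
#5 |J1
#6 |J2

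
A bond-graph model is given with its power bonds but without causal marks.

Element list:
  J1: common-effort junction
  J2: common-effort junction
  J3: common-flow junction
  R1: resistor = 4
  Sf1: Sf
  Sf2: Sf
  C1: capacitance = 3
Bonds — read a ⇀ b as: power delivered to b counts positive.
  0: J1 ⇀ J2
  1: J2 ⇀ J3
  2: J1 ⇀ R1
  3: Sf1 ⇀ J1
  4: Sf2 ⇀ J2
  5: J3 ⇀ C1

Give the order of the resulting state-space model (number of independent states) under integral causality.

1  (C1 all integral)

b3 stroke at Sf1  (Sf1 (Sf) sets flow on bond)
b4 stroke at Sf2  (Sf2 fixes flow; stroke at Sf2)
b5 stroke at J3  (prefer integral on C1)
b1 stroke at J2  (J3 needs exactly one f-in)
b0 stroke at J1  (0-jn J2 has e-setter on 1)
b2 stroke at R1  (J1: bond 0 brought effort, rest push out)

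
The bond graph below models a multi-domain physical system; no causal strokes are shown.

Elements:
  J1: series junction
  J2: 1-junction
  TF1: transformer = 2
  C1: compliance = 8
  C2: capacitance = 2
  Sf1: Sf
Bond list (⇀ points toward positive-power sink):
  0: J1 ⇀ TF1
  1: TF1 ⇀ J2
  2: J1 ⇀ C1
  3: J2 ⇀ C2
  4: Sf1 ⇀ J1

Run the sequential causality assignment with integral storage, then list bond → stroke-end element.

bond 0 stroke at J1
bond 1 stroke at TF1
bond 2 stroke at J1
bond 3 stroke at J2
bond 4 stroke at Sf1

β4 →Sf1  (Sf1 (Sf) sets flow on bond)
β0 →J1  (J1 flow already set via bond 4)
β2 →J1  (common-f at J1 fixed by 4)
β1 →TF1  (TF TF1: opposite of bond 0)
β3 →J2  (J2: bond 1 brought flow, rest push out)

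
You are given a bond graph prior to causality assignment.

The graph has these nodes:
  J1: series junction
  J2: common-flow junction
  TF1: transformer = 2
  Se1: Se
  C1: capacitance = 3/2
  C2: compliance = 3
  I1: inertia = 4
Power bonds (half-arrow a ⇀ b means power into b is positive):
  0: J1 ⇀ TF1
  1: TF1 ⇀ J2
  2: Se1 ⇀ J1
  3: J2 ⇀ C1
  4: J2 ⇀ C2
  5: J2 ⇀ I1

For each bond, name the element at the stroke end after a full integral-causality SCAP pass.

#2 stroke at J1  (Se1 (Se) sets effort on bond)
#0 stroke at TF1  (J1 needs exactly one f-in)
#1 stroke at J2  (TF TF1: opposite of bond 0)
#3 stroke at J2  (C1 outputs effort q/C1)
#4 stroke at J2  (C2 integral (e out))
#5 stroke at I1  (J2: last free bond brings flow in)

b0 →TF1
b1 →J2
b2 →J1
b3 →J2
b4 →J2
b5 →I1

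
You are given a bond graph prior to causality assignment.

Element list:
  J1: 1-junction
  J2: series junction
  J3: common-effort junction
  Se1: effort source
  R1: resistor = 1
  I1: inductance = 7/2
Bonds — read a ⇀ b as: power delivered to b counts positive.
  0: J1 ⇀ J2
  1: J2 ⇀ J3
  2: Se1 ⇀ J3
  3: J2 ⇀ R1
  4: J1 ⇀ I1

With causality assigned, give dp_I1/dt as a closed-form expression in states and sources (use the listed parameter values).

dp_I1/dt = -E_Se1 - 2*p_I1/7

b2 |J3  (Se1 fixes effort; stroke away)
b1 |J2  (J3: bond 2 brought effort, rest push out)
b4 |I1  (I1 integral (f out))
b0 |J1  (common-f at J1 fixed by 4)
b3 |J2  (J2: bond 0 brought flow, rest push out)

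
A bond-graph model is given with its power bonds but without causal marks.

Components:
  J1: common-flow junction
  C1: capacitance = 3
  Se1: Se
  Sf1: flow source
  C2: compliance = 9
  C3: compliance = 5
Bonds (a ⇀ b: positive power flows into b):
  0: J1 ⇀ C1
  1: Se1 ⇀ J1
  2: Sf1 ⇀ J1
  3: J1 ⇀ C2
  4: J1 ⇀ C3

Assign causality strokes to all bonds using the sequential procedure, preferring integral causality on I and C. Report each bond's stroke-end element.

b1 →J1  (Se1 fixes effort; stroke away)
b2 →Sf1  (Sf1 (Sf) sets flow on bond)
b0 →J1  (J1: bond 2 brought flow, rest push out)
b3 →J1  (J1: bond 2 brought flow, rest push out)
b4 →J1  (J1: bond 2 brought flow, rest push out)

β0 →J1
β1 →J1
β2 →Sf1
β3 →J1
β4 →J1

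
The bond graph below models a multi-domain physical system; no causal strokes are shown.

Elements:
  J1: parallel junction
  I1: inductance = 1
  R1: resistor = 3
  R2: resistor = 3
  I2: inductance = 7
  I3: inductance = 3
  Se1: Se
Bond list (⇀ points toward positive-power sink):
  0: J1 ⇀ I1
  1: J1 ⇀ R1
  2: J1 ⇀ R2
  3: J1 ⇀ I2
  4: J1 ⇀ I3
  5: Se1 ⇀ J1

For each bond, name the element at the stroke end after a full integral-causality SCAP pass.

b0 →I1
b1 →R1
b2 →R2
b3 →I2
b4 →I3
b5 →J1

b5 |J1  (Se1 fixes effort; stroke away)
b0 |I1  (0-jn J1 has e-setter on 5)
b1 |R1  (common-e at J1 fixed by 5)
b2 |R2  (J1: bond 5 brought effort, rest push out)
b3 |I2  (0-jn J1 has e-setter on 5)
b4 |I3  (common-e at J1 fixed by 5)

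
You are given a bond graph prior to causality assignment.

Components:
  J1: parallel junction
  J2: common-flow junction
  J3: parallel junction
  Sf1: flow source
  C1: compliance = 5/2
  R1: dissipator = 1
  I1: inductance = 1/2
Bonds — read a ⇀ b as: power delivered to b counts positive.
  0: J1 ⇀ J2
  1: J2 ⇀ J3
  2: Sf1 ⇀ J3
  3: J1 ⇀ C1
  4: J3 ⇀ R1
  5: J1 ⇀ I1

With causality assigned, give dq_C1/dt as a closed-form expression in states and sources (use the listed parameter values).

dq_C1/dt = F_Sf1 - 2*p_I1 - 2*q_C1/5

#2 stroke at Sf1  (Sf1 (Sf) sets flow on bond)
#3 stroke at J1  (prefer integral on C1)
#0 stroke at J2  (common-e at J1 fixed by 3)
#5 stroke at I1  (J1 effort already set via bond 3)
#1 stroke at J3  (J2 needs exactly one f-in)
#4 stroke at R1  (common-e at J3 fixed by 1)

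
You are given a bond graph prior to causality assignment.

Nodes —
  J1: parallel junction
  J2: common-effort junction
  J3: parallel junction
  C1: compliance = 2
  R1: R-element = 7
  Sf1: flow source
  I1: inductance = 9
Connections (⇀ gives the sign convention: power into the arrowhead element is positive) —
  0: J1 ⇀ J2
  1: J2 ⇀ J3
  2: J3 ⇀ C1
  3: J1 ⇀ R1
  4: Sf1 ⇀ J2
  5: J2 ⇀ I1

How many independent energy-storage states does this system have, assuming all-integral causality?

2  (C1, I1 all integral)

#4 stroke→Sf1  (Sf1 fixes flow; stroke at Sf1)
#2 stroke→J3  (C1 integral (e out))
#1 stroke→J2  (0-jn J3 has e-setter on 2)
#0 stroke→J1  (J2 effort already set via bond 1)
#5 stroke→I1  (J2: bond 1 brought effort, rest push out)
#3 stroke→R1  (0-jn J1 has e-setter on 0)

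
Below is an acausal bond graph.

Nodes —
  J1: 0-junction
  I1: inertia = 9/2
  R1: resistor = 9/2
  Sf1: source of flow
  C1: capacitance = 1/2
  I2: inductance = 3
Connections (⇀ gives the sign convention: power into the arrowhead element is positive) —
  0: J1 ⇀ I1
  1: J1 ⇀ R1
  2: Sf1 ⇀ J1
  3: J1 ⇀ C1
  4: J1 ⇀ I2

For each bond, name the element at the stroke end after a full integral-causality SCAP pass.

bond 2 stroke at Sf1  (Sf1 fixes flow; stroke at Sf1)
bond 0 stroke at I1  (I1 outputs flow p/I1)
bond 3 stroke at J1  (prefer integral on C1)
bond 1 stroke at R1  (J1: bond 3 brought effort, rest push out)
bond 4 stroke at I2  (J1: bond 3 brought effort, rest push out)

#0 stroke→I1
#1 stroke→R1
#2 stroke→Sf1
#3 stroke→J1
#4 stroke→I2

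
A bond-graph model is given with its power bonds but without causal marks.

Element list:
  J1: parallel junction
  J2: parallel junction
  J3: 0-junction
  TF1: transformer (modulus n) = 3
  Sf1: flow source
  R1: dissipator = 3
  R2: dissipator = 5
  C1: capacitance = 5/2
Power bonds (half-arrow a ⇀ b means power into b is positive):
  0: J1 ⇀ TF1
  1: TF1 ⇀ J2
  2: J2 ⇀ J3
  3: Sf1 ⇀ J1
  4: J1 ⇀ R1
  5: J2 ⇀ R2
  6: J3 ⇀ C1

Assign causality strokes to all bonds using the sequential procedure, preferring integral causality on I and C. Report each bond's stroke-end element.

bond 3 stroke at Sf1  (source Sf1 imposes f)
bond 6 stroke at J3  (C1 outputs effort q/C1)
bond 2 stroke at J2  (J3: bond 6 brought effort, rest push out)
bond 1 stroke at TF1  (common-e at J2 fixed by 2)
bond 5 stroke at R2  (J2 effort already set via bond 2)
bond 0 stroke at J1  (through TF1, causality passes straight; one stroke at TF1)
bond 4 stroke at R1  (J1 effort already set via bond 0)

β0 →J1
β1 →TF1
β2 →J2
β3 →Sf1
β4 →R1
β5 →R2
β6 →J3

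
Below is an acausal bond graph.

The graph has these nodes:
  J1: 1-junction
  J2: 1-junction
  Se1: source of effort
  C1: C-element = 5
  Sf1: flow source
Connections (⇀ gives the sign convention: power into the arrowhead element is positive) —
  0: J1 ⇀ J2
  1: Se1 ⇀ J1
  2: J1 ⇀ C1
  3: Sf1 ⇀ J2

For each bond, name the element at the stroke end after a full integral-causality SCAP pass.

bond 0 stroke at J2
bond 1 stroke at J1
bond 2 stroke at J1
bond 3 stroke at Sf1

#1 stroke at J1  (Se1 (Se) sets effort on bond)
#3 stroke at Sf1  (source Sf1 imposes f)
#0 stroke at J2  (J2 flow already set via bond 3)
#2 stroke at J1  (J1: bond 0 brought flow, rest push out)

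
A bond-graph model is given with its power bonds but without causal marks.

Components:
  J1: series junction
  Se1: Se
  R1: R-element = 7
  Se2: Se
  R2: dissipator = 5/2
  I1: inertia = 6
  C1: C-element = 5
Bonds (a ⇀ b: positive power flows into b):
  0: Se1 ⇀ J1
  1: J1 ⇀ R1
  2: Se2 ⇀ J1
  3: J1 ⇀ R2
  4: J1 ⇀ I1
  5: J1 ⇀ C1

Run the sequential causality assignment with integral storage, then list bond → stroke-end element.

bond 0 |J1
bond 1 |J1
bond 2 |J1
bond 3 |J1
bond 4 |I1
bond 5 |J1

b0 stroke→J1  (source Se1 imposes e)
b2 stroke→J1  (Se2: effort source, stroke at far end)
b4 stroke→I1  (I1 integral (f out))
b1 stroke→J1  (common-f at J1 fixed by 4)
b3 stroke→J1  (J1 flow already set via bond 4)
b5 stroke→J1  (common-f at J1 fixed by 4)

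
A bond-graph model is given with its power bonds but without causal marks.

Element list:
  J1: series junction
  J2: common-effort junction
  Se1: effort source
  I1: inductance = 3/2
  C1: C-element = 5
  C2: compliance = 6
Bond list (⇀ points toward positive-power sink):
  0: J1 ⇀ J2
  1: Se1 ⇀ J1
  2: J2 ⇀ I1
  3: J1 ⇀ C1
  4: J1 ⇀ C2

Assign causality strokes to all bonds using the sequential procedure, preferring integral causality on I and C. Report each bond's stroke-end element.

β0 |J2
β1 |J1
β2 |I1
β3 |J1
β4 |J1

β1 stroke→J1  (Se1 fixes effort; stroke away)
β2 stroke→I1  (prefer integral on I1)
β0 stroke→J2  (only one effort-in slot at J2)
β3 stroke→J1  (common-f at J1 fixed by 0)
β4 stroke→J1  (common-f at J1 fixed by 0)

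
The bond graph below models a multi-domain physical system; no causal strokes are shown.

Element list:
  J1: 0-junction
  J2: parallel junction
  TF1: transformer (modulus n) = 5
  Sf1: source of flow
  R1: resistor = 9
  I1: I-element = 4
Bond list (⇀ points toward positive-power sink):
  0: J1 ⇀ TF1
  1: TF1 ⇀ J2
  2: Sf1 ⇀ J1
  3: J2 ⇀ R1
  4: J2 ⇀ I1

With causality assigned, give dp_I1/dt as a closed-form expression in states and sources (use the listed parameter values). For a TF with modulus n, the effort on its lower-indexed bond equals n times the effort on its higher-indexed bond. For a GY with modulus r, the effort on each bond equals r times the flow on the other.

bond 2 stroke→Sf1  (Sf1 fixes flow; stroke at Sf1)
bond 0 stroke→J1  (closing 0-jn rule on J1)
bond 1 stroke→TF1  (TF TF1: opposite of bond 0)
bond 4 stroke→I1  (I1: I, integral causality)
bond 3 stroke→J2  (closing 0-jn rule on J2)

dp_I1/dt = 45*F_Sf1 - 9*p_I1/4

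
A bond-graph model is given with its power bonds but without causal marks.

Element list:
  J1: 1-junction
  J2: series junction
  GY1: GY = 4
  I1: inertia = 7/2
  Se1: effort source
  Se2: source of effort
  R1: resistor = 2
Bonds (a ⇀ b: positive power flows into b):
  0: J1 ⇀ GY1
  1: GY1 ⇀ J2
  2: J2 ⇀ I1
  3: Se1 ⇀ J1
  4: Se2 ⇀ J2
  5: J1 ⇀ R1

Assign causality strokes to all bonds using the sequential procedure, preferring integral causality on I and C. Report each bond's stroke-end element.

bond 3 |J1  (source Se1 imposes e)
bond 4 |J2  (Se2 (Se) sets effort on bond)
bond 2 |I1  (prefer integral on I1)
bond 1 |J2  (J2: bond 2 brought flow, rest push out)
bond 0 |J1  (GY1 both-in/both-out from 1)
bond 5 |R1  (closing 1-jn rule on J1)

#0 stroke at J1
#1 stroke at J2
#2 stroke at I1
#3 stroke at J1
#4 stroke at J2
#5 stroke at R1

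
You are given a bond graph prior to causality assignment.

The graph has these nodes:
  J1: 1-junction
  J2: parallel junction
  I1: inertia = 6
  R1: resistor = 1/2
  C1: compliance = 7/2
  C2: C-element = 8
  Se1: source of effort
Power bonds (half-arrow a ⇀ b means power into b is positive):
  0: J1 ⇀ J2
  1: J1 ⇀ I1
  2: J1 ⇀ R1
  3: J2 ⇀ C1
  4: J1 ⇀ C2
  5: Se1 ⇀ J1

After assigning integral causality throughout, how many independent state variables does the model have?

3  (C1, C2, I1 all integral)

bond 5 stroke→J1  (Se1 fixes effort; stroke away)
bond 1 stroke→I1  (I1 integral (f out))
bond 0 stroke→J1  (J1: bond 1 brought flow, rest push out)
bond 2 stroke→J1  (J1 flow already set via bond 1)
bond 4 stroke→J1  (J1 flow already set via bond 1)
bond 3 stroke→J2  (J2: last free bond brings effort in)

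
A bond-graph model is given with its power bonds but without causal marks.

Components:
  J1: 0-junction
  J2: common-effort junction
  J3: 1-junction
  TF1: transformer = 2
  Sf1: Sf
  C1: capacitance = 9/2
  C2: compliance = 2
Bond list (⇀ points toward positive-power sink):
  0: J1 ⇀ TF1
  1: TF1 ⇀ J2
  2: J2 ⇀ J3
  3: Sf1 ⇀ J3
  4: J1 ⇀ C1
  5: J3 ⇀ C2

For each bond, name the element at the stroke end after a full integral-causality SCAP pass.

#0 stroke at TF1
#1 stroke at J2
#2 stroke at J3
#3 stroke at Sf1
#4 stroke at J1
#5 stroke at J3

#3 stroke→Sf1  (Sf1: flow source, stroke at near end)
#2 stroke→J3  (common-f at J3 fixed by 3)
#5 stroke→J3  (1-jn J3 has f-setter on 3)
#1 stroke→J2  (J2 needs exactly one e-in)
#0 stroke→TF1  (TF TF1: opposite of bond 1)
#4 stroke→J1  (only one effort-in slot at J1)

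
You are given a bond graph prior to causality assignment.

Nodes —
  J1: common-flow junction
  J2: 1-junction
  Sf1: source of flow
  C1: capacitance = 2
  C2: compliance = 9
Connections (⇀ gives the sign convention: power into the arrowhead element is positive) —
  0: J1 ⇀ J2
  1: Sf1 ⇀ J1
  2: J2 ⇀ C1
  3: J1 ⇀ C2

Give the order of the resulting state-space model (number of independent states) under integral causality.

2  (C1, C2 all integral)

bond 1 stroke at Sf1  (source Sf1 imposes f)
bond 0 stroke at J1  (J1 flow already set via bond 1)
bond 3 stroke at J1  (J1: bond 1 brought flow, rest push out)
bond 2 stroke at J2  (J2 flow already set via bond 0)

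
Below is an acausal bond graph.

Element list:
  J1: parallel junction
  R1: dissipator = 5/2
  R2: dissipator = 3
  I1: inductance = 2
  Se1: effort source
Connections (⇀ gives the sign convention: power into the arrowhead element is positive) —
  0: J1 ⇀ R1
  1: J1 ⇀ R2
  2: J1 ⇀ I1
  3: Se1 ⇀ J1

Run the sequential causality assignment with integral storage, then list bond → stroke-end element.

#0 |R1
#1 |R2
#2 |I1
#3 |J1

#3 stroke at J1  (source Se1 imposes e)
#0 stroke at R1  (common-e at J1 fixed by 3)
#1 stroke at R2  (J1: bond 3 brought effort, rest push out)
#2 stroke at I1  (J1 effort already set via bond 3)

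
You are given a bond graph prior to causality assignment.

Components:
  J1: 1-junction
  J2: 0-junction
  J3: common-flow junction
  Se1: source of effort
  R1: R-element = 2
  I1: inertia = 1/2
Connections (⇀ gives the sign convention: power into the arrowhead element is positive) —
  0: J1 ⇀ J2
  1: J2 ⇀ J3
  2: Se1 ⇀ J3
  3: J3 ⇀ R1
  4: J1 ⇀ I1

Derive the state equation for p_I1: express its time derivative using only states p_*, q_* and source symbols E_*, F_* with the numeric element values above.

dp_I1/dt = E_Se1 - 4*p_I1

#2 →J3  (Se1: effort source, stroke at far end)
#4 →I1  (I1 integral (f out))
#0 →J1  (J1 flow already set via bond 4)
#1 →J2  (only one effort-in slot at J2)
#3 →J3  (J3: bond 1 brought flow, rest push out)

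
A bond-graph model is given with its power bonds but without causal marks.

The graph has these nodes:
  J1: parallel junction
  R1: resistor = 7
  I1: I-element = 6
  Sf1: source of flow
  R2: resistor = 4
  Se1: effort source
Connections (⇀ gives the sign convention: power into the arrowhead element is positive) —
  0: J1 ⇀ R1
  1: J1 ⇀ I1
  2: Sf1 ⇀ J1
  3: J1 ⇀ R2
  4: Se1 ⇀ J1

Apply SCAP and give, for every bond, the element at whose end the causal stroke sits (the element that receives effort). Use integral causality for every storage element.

bond 0 |R1
bond 1 |I1
bond 2 |Sf1
bond 3 |R2
bond 4 |J1

b2 stroke→Sf1  (Sf1 fixes flow; stroke at Sf1)
b4 stroke→J1  (Se1 (Se) sets effort on bond)
b0 stroke→R1  (J1: bond 4 brought effort, rest push out)
b1 stroke→I1  (J1: bond 4 brought effort, rest push out)
b3 stroke→R2  (J1: bond 4 brought effort, rest push out)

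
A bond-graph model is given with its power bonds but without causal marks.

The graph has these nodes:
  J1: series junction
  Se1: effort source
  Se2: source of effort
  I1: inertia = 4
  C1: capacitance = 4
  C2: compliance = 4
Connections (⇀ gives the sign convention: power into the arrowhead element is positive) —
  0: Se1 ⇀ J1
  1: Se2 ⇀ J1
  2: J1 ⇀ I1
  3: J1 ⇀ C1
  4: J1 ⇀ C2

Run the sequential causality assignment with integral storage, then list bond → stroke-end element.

#0 →J1
#1 →J1
#2 →I1
#3 →J1
#4 →J1

#0 stroke at J1  (Se1: effort source, stroke at far end)
#1 stroke at J1  (Se2: effort source, stroke at far end)
#2 stroke at I1  (I1: I, integral causality)
#3 stroke at J1  (J1: bond 2 brought flow, rest push out)
#4 stroke at J1  (J1 flow already set via bond 2)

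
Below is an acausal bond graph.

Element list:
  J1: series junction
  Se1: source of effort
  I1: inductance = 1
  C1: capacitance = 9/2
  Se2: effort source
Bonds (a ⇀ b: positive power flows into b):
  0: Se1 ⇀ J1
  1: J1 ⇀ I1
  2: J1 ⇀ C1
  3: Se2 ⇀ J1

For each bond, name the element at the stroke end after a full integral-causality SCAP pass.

#0 stroke at J1
#1 stroke at I1
#2 stroke at J1
#3 stroke at J1

β0 |J1  (source Se1 imposes e)
β3 |J1  (Se2 fixes effort; stroke away)
β1 |I1  (I1 integral (f out))
β2 |J1  (J1 flow already set via bond 1)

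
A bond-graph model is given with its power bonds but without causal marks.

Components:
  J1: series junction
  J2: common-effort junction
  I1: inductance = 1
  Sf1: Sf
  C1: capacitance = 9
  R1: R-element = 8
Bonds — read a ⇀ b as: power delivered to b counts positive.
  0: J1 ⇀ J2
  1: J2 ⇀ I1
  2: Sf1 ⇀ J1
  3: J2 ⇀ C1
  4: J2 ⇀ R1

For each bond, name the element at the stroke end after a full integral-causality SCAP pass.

β0 →J1
β1 →I1
β2 →Sf1
β3 →J2
β4 →R1

bond 2 |Sf1  (Sf1: flow source, stroke at near end)
bond 0 |J1  (common-f at J1 fixed by 2)
bond 1 |I1  (I1 outputs flow p/I1)
bond 3 |J2  (C1 outputs effort q/C1)
bond 4 |R1  (J2 effort already set via bond 3)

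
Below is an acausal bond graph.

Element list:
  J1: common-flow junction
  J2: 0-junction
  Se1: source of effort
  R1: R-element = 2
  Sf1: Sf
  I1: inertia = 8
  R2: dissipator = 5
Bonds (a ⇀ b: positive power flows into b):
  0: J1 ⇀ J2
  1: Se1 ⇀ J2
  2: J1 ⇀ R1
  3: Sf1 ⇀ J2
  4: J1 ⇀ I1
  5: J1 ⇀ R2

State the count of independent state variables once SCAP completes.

b1 |J2  (Se1 fixes effort; stroke away)
b3 |Sf1  (source Sf1 imposes f)
b0 |J1  (0-jn J2 has e-setter on 1)
b4 |I1  (I1: I, integral causality)
b2 |J1  (common-f at J1 fixed by 4)
b5 |J1  (common-f at J1 fixed by 4)

1  (I1 all integral)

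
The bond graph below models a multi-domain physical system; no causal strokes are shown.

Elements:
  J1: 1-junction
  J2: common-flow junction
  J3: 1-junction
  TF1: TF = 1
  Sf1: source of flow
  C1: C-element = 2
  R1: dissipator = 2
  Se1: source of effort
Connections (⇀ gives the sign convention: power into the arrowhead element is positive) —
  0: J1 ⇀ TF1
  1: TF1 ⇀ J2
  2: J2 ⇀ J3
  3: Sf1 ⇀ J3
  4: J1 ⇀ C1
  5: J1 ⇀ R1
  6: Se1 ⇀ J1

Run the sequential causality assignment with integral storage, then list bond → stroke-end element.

#3 stroke at Sf1  (source Sf1 imposes f)
#6 stroke at J1  (Se1: effort source, stroke at far end)
#2 stroke at J3  (J3: bond 3 brought flow, rest push out)
#1 stroke at J2  (common-f at J2 fixed by 2)
#0 stroke at TF1  (through TF1, causality passes straight; one stroke at TF1)
#4 stroke at J1  (1-jn J1 has f-setter on 0)
#5 stroke at J1  (common-f at J1 fixed by 0)

bond 0 stroke→TF1
bond 1 stroke→J2
bond 2 stroke→J3
bond 3 stroke→Sf1
bond 4 stroke→J1
bond 5 stroke→J1
bond 6 stroke→J1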